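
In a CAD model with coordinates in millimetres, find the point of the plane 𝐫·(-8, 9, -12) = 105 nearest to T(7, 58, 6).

(15, 49, 18)

The perpendicular from T has direction n = (-8, 9, -12): r = (7, 58, 6) + λ(-8, 9, -12).
Substitute into the plane: n·(T + λn) = 105 gives 394 + 289λ = 105, so λ = -1.
Foot = (7, 58, 6) + (-1)·(-8, 9, -12) = (15, 49, 18).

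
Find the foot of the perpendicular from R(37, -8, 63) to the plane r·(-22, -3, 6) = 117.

n = (-22, -3, 6), |n|² = 529, and n·R − 117 = -529.
t = -529/529 = -1, so the foot is R − t·n = (37, -8, 63) − (-1)·(-22, -3, 6) = (15, -11, 69).

(15, -11, 69)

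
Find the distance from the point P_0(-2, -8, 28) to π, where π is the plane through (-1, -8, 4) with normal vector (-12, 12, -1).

The plane has equation n·(r − (-1, -8, 4)) = 0, i.e. n·r = -88.
Then n·(-2, -8, 28) - (-88) = -12.
|n| = √(144 + 144 + 1) = 17, so the distance is |-12|/17 = 12/17.

12/17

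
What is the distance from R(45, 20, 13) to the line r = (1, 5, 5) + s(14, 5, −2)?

10√2

Direction vector d = (14, 5, −2).
AP = (44, 15, 8), and AP × d = (−70, 200, 10).
|AP × d|² = 45000 and |d|² = 225, so the distance is √(45000/225) = √200 = 10√2.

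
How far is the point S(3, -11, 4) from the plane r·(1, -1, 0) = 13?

d = |1·3 + (-1)·(-11) − 13| / √(1 + 1 + 0) = |1| / √2 = √2/2.

1/√2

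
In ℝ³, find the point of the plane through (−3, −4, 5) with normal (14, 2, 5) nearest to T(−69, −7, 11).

The perpendicular from T has direction n = (14, 2, 5): r = (−69, −7, 11) + λ(14, 2, 5).
Substitute into the plane: n·(T + λn) = -25 gives -925 + 225λ = -25, so λ = 4.
Foot = (−69, −7, 11) + 4·(14, 2, 5) = (−13, 1, 31).

(-13, 1, 31)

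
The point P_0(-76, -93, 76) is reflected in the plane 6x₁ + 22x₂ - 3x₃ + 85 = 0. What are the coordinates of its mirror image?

With n = (6, 22, -3), the signed offset is (n·P_0 − (-85))/|n|² = -2645/529 = -5.
P_0' = P_0 − 2t·n = (-76, -93, 76) − (-10)·(6, 22, -3) = (-16, 127, 46).

(-16, 127, 46)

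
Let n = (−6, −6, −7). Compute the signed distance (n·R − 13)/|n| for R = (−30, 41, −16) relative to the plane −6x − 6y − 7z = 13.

n·R − 13 = 33.
|n| = 11, so the signed distance is 33/11 = 3.

3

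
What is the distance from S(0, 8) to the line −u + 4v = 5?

d = |(-1)·0 + 4·8 − 5| / √(1 + 16) = |27|/√17 = 27/√17.

27√17/17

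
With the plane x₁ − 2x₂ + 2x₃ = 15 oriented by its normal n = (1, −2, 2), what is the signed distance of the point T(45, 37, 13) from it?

n·T − 15 = -18.
|n| = 3, so the signed distance is -18/3 = -6.

-6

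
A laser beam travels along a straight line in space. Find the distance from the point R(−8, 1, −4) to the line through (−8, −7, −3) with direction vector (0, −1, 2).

3√5

Direction vector d = (0, −1, 2).
AP = (0, 8, −1), and AP × d = (15, 0, 0).
|AP × d|² = 225 and |d|² = 5, so the distance is √(225/5) = √45 = 3√5.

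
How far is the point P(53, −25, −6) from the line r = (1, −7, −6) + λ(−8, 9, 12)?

Direction vector d = (−8, 9, 12).
AP = (52, −18, 0), and AP × d = (−216, −624, 324).
|AP × d|² = 541008 and |d|² = 289, so the distance is √(541008/289) = √1872 = 12√13.

12√13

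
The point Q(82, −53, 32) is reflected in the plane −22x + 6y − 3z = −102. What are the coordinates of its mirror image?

With n = (−22, 6, −3), the signed offset is (n·Q − (-102))/|n|² = -2116/529 = -4.
Q' = Q − 2t·n = (82, −53, 32) − (-8)·(−22, 6, −3) = (−94, −5, 8).

(-94, -5, 8)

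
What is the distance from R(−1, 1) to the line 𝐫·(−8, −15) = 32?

39/17

The normal to the line is n = (−8, −15) with |n| = 17.
|n·R − 32| = |-7 − 32| = 39, so the distance is 39/17.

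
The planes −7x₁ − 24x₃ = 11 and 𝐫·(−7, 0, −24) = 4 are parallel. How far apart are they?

7/25

Both planes have normal n = (−7, 0, −24), |n| = 25. Any point on the first plane is at distance |4 − 11|/|n| = 7/25 from the second.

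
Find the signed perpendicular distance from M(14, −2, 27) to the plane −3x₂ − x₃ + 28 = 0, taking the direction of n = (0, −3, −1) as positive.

n·M − (-28) = 7.
|n| = √10, so the signed distance is 7/√10.

7/√10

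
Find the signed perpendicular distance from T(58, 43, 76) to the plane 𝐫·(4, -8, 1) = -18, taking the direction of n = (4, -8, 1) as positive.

-2

n·T − (-18) = -18.
|n| = 9, so the signed distance is -18/9 = -2.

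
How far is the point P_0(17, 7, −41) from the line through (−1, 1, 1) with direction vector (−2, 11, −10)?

6√34

Direction vector d = (−2, 11, −10).
AP = (18, 6, −42); AP·d = 450, |AP|² = 2124, |d|² = 225.
distance² = |AP|² − (AP·d)²/|d|² = 2124 − 202500/225 = 1224, so the distance is 6√34.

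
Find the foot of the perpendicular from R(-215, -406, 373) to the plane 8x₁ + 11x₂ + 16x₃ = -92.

(-1489/7, -2820/7, 2643/7)

The perpendicular from R has direction n = (8, 11, 16): r = (-215, -406, 373) + μ(8, 11, 16).
Substitute into the plane: n·(R + μn) = -92 gives -218 + 441μ = -92, so μ = 2/7.
Foot = (-215, -406, 373) + (2/7)·(8, 11, 16) = (-1489/7, -2820/7, 2643/7).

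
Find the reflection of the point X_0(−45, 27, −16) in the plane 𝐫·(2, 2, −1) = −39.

With n = (2, 2, −1), the signed offset is (n·X_0 − (-39))/|n|² = 19/9.
X_0' = X_0 − 2t·n = (−45, 27, −16) − (38/9)·(2, 2, −1) = (−481/9, 167/9, −106/9).

(-481/9, 167/9, -106/9)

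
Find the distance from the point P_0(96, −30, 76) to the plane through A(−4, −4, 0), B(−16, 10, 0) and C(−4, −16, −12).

AB = (−12, 14, 0) and AC = (0, −12, −12), so a normal is n = AB × AC = (−168, −144, 144).
d = |(-168)·96 + (-144)·(-30) + 144·76 − 1248| / √(28224 + 20736 + 20736) = |-2112| / 264 = 8.

8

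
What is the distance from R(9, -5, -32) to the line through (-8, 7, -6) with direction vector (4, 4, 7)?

√785

Direction vector d = (4, 4, 7).
AP = (17, -12, -26), and AP × d = (20, -223, 116).
|AP × d|² = 63585 and |d|² = 81, so the distance is √(63585/81) = √785.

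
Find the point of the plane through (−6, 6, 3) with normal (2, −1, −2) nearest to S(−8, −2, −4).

(-12, 0, 0)

n = (2, −1, −2), |n|² = 9, and n·S − (-24) = 18.
t = 18/9 = 2, so the foot is S − t·n = (−8, −2, −4) − 2·(2, −1, −2) = (−12, 0, 0).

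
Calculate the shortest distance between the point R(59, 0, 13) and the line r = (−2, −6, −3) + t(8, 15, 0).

Direction vector d = (8, 15, 0).
AP = (61, 6, 16), and AP × d = (−240, 128, 867).
|AP × d|² = 825673 and |d|² = 289, so the distance is √(825673/289) = √2857.

√2857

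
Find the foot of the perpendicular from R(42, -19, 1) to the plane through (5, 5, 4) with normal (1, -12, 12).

(41, -7, -11)

n = (1, -12, 12), |n|² = 289, and n·R − (-7) = 289.
t = 289/289 = 1, so the foot is R − t·n = (42, -19, 1) − 1·(1, -12, 12) = (41, -7, -11).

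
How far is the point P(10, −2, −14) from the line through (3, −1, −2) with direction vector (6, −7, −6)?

Direction vector d = (6, −7, −6).
AP = (7, −1, −12), and AP × d = (−78, −30, −43).
|AP × d|² = 8833 and |d|² = 121, so the distance is √(8833/121) = √73.

√73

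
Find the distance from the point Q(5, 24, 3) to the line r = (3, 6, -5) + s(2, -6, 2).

Direction vector d = (2, -6, 2).
AP = (2, 18, 8); AP·d = -88, |AP|² = 392, |d|² = 44.
distance² = |AP|² − (AP·d)²/|d|² = 392 − 7744/44 = 216, so the distance is 6√6.

6√6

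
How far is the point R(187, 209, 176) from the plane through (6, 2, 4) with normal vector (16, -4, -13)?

The plane has equation n·(r − (6, 2, 4)) = 0, i.e. n·r = 36.
Then n·(187, 209, 176) - 36 = -168.
|n| = √(256 + 16 + 169) = 21, so the distance is |-168|/21 = 8.

8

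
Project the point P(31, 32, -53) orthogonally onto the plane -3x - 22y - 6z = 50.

The perpendicular from P has direction n = (-3, -22, -6): r = (31, 32, -53) + μ(-3, -22, -6).
Substitute into the plane: n·(P + μn) = 50 gives -479 + 529μ = 50, so μ = 1.
Foot = (31, 32, -53) + 1·(-3, -22, -6) = (28, 10, -59).

(28, 10, -59)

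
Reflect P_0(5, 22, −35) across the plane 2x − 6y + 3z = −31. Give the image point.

With n = (2, −6, 3), the signed offset is (n·P_0 − (-31))/|n|² = -196/49 = -4.
P_0' = P_0 − 2t·n = (5, 22, −35) − (-8)·(2, −6, 3) = (21, −26, −11).

(21, -26, -11)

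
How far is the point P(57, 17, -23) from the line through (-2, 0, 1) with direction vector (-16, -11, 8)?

Direction vector d = (-16, -11, 8).
AP = (59, 17, -24), and AP × d = (-128, -88, -377).
|AP × d|² = 166257 and |d|² = 441, so the distance is √(166257/441) = √377.

√377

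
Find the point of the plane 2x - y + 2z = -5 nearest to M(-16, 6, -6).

n = (2, -1, 2), |n|² = 9, and n·M − (-5) = -45.
t = -45/9 = -5, so the foot is M − t·n = (-16, 6, -6) − (-5)·(2, -1, 2) = (-6, 1, 4).

(-6, 1, 4)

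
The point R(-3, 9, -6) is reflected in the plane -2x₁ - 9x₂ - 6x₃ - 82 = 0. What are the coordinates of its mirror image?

(-7, -9, -18)

n = (-2, -9, -6), |n|² = 121, n·R − 82 = -121, so t = -121/121 = -1.
Foot F = R − (-1)·n = (-5, 0, -12); the reflection is 2F − R = (-7, -9, -18).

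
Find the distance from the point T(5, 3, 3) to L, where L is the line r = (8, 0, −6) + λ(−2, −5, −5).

Direction vector d = (−2, −5, −5).
AP = (−3, 3, 9), and AP × d = (30, −33, 21).
|AP × d|² = 2430 and |d|² = 54, so the distance is √(2430/54) = √45 = 3√5.

3√5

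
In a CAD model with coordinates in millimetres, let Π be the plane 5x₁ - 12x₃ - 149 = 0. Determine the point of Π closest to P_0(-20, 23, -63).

(-35, 23, -27)

The perpendicular from P_0 has direction n = (5, 0, -12): r = (-20, 23, -63) + λ(5, 0, -12).
Substitute into the plane: n·(P_0 + λn) = 149 gives 656 + 169λ = 149, so λ = -3.
Foot = (-20, 23, -63) + (-3)·(5, 0, -12) = (-35, 23, -27).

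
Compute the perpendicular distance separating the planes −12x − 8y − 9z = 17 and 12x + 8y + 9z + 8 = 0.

9/17

Divide the second equation by -1 to match normals: −12x − 8y − 9z = 8.
Both planes have normal n = (−12, −8, −9), |n| = 17. Any point on the first plane is at distance |8 − 17|/|n| = 9/17 from the second.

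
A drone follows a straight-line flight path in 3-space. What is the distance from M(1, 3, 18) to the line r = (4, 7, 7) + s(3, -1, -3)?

Direction vector d = (3, -1, -3).
AP = (-3, -4, 11); AP·d = -38, |AP|² = 146, |d|² = 19.
distance² = |AP|² − (AP·d)²/|d|² = 146 − 1444/19 = 70, so the distance is √70.

√70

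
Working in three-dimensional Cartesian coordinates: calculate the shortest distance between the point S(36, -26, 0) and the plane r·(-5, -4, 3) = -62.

Normal vector n = (-5, -4, 3), and n·(36, -26, 0) - (-62) = -14.
|n| = √(25 + 16 + 9) = 5√2, so the distance is |-14|/(5√2) = 7√2/5.

7√2/5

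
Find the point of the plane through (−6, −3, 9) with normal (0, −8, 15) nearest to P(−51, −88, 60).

n = (0, −8, 15), |n|² = 289, and n·P − 159 = 1445.
t = 1445/289 = 5, so the foot is P − t·n = (−51, −88, 60) − 5·(0, −8, 15) = (−51, −48, −15).

(-51, -48, -15)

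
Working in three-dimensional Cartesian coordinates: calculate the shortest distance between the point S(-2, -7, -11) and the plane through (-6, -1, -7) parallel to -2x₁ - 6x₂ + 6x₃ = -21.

2√19/19

Parallel planes share the normal n = (-2, -6, 6); since (-6, -1, -7) lies on the plane, its equation is -2x₁ - 6x₂ + 6x₃ = -24.
n = (-2, -6, 6); n·P − (-24) = 4; |n| = 2√19; distance = 4/(2√19) = 2√19/19.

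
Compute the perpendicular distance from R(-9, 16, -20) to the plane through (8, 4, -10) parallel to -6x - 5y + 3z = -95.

Parallel planes share the normal n = (-6, -5, 3); since (8, 4, -10) lies on the plane, its equation is -6x - 5y + 3z = -98.
d = |(-6)·(-9) + (-5)·16 + 3·(-20) − (-98)| / √(36 + 25 + 9) = |12| / √70 = 12/√70.

6√70/35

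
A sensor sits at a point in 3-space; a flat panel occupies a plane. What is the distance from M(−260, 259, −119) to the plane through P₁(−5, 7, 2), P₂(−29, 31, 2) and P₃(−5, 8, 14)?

5

P₁P₂ = (−24, 24, 0) and P₁P₃ = (0, 1, 12), so a normal is n = P₁P₂ × P₁P₃ = (288, 288, −24).
Then n·(−260, 259, −119) − 528 = 2040.
|n| = √(82944 + 82944 + 576) = 408, so the distance is |2040|/408 = 5.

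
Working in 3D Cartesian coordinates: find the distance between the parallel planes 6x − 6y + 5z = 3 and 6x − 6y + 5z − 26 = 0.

23√97/97

Both planes have normal n = (6, −6, 5), |n| = √97. Any point on the first plane is at distance |26 − 3|/|n| = 23/√97 from the second.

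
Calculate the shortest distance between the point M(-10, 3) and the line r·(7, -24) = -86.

56/25

d = |7·(-10) + (-24)·3 − (-86)| / √(49 + 576) = |-56|/25 = 56/25.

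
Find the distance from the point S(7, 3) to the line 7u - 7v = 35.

√2/2

d = |7·7 + (-7)·3 − 35| / √(49 + 49) = |-7|/(7√2) = √2/2.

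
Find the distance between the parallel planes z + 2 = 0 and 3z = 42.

Divide the second equation by 3 to match normals: z = 14.
With common normal n = (0, 0, 1) (|n| = 1), the distance is |(-2) − 14|/|n| = 16/1 = 16.

16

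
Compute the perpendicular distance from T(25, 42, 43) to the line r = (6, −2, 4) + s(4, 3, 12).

Direction vector d = (4, 3, 12).
AP = (19, 44, 39), and AP × d = (411, −72, −119).
|AP × d|² = 188266 and |d|² = 169, so the distance is √(188266/169) = √1114.

√1114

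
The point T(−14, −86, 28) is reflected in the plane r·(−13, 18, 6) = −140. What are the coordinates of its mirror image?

(-66, -14, 52)

With n = (−13, 18, 6), the signed offset is (n·T − (-140))/|n|² = -1058/529 = -2.
T' = T − 2t·n = (−14, −86, 28) − (-4)·(−13, 18, 6) = (−66, −14, 52).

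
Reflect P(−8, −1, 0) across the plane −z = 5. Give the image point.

(-8, -1, -10)

n = (0, 0, −1), |n|² = 1, n·P − 5 = -5, so t = -5/1 = -5.
Foot F = P − (-5)·n = (−8, −1, −5); the reflection is 2F − P = (−8, −1, −10).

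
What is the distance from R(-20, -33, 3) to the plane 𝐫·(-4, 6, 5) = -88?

15/√77

d = |(-4)·(-20) + 6·(-33) + 5·3 − (-88)| / √(16 + 36 + 25) = |-15| / √77 = 15√77/77.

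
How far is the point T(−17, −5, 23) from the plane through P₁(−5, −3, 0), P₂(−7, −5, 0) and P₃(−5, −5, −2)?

13√3/3

P₁P₂ = (−2, −2, 0) and P₁P₃ = (0, −2, −2), so a normal is n = P₁P₂ × P₁P₃ = (4, −4, 4).
d = |4·(-17) + (-4)·(-5) + 4·23 − (-8)| / √(16 + 16 + 16) = |52| / (4√3) = 13√3/3.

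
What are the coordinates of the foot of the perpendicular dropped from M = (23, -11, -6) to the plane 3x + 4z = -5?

(17, -11, -14)

The perpendicular from M has direction n = (3, 0, 4): r = (23, -11, -6) + t(3, 0, 4).
Substitute into the plane: n·(M + tn) = -5 gives 45 + 25t = -5, so t = -2.
Foot = (23, -11, -6) + (-2)·(3, 0, 4) = (17, -11, -14).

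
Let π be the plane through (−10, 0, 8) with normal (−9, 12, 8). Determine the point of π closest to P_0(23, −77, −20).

n = (−9, 12, 8), |n|² = 289, and n·P_0 − 154 = -1445.
t = -1445/289 = -5, so the foot is P_0 − t·n = (23, −77, −20) − (-5)·(−9, 12, 8) = (−22, −17, 20).

(-22, -17, 20)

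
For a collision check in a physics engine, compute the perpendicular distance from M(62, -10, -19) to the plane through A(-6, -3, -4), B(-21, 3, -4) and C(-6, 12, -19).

13√6/9

AB = (-15, 6, 0) and AC = (0, 15, -15), so a normal is n = AB × AC = (-90, -225, -225).
d = |(-90)·62 + (-225)·(-10) + (-225)·(-19) − 2115| / √(8100 + 50625 + 50625) = |-1170| / (135√6) = 13√6/9.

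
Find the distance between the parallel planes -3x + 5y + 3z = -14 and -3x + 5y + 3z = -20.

6√43/43

With common normal n = (-3, 5, 3) (|n| = √43), the distance is |(-14) − (-20)|/|n| = 6/√43.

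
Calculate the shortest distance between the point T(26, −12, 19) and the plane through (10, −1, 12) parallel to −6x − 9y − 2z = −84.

Parallel planes share the normal n = (−6, −9, −2); since (10, −1, 12) lies on the plane, its equation is −6x − 9y − 2z = -75.
Then n·(26, −12, 19) − (−75) = −11.
|n| = √(36 + 81 + 4) = 11, so the distance is |-11|/11 = 1.

1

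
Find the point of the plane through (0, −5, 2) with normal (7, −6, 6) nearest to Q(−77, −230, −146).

(-798/11, -2572/11, -1564/11)

n = (7, −6, 6), |n|² = 121, and n·Q − 42 = -77.
t = -77/121 = -7/11, so the foot is Q − t·n = (−77, −230, −146) − (-7/11)·(7, −6, 6) = (−798/11, −2572/11, −1564/11).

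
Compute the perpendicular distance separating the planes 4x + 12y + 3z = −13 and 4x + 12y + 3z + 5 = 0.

Both planes have normal n = (4, 12, 3), |n| = 13. Any point on the first plane is at distance |(-5) − (-13)|/|n| = 8/13 from the second.

8/13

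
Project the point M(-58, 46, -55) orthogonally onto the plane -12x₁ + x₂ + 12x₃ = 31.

(-950/17, 779/17, -971/17)

The perpendicular from M has direction n = (-12, 1, 12): r = (-58, 46, -55) + λ(-12, 1, 12).
Substitute into the plane: n·(M + λn) = 31 gives 82 + 289λ = 31, so λ = -3/17.
Foot = (-58, 46, -55) + (-3/17)·(-12, 1, 12) = (-950/17, 779/17, -971/17).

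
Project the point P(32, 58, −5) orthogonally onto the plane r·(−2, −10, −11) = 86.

(26, 28, -38)

The perpendicular from P has direction n = (−2, −10, −11): r = (32, 58, −5) + t(−2, −10, −11).
Substitute into the plane: n·(P + tn) = 86 gives -589 + 225t = 86, so t = 3.
Foot = (32, 58, −5) + 3·(−2, −10, −11) = (26, 28, −38).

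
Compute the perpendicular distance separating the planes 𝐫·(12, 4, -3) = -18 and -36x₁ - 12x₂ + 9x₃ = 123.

23/13

Divide the second equation by -3 to match normals: 12x₁ + 4x₂ - 3x₃ = -41.
With common normal n = (12, 4, -3) (|n| = 13), the distance is |(-18) − (-41)|/|n| = 23/13.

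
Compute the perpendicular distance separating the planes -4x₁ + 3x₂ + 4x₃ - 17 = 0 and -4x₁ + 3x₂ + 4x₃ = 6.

Both planes have normal n = (-4, 3, 4), |n| = √41. Any point on the first plane is at distance |6 − 17|/|n| = 11/√41 from the second.

11√41/41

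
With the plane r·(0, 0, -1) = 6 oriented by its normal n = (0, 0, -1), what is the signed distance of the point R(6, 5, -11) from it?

5

n·R − 6 = 5.
|n| = 1, so the signed distance is 5/1 = 5.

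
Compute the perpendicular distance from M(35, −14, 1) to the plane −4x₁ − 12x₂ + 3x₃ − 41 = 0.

Normal vector n = (−4, −12, 3), and n·(35, −14, 1) − 41 = −10.
|n| = √(16 + 144 + 9) = 13, so the distance is |-10|/13 = 10/13.

10/13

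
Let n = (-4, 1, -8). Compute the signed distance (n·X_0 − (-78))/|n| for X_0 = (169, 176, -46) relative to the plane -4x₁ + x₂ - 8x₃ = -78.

-6

n·X_0 − (-78) = -54.
|n| = 9, so the signed distance is -54/9 = -6.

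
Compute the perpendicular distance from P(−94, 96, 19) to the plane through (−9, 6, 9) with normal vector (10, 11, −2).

8

The plane has equation n·(r − (−9, 6, 9)) = 0, i.e. n·r = -42.
Then n·(−94, 96, 19) − (−42) = 120.
|n| = √(100 + 121 + 4) = 15, so the distance is |120|/15 = 8.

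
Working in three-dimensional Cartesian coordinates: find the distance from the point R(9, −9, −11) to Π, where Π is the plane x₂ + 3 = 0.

6

n = (0, 1, 0); n·P − (-3) = -6; |n| = 1; distance = 6/1 = 6.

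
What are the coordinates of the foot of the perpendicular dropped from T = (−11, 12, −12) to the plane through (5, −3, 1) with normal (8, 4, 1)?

The perpendicular from T has direction n = (8, 4, 1): r = (−11, 12, −12) + t(8, 4, 1).
Substitute into the plane: n·(T + tn) = 29 gives -52 + 81t = 29, so t = 1.
Foot = (−11, 12, −12) + 1·(8, 4, 1) = (−3, 16, −11).

(-3, 16, -11)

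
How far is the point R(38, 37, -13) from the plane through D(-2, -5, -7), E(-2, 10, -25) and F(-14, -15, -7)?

11√86/43

DE = (0, 15, -18) and DF = (-12, -10, 0), so a normal is n = DE × DF = (-180, 216, 180).
n = (-180, 216, 180); n·P − (-1980) = 792; |n| = 36√86; distance = 792/(36√86) = 22/√86.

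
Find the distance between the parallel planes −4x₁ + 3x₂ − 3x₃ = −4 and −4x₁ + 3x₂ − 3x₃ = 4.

8/√34

With common normal n = (−4, 3, −3) (|n| = √34), the distance is |(-4) − 4|/|n| = 8/√34 = 4√34/17.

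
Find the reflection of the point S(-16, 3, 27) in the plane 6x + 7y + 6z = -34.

n = (6, 7, 6), |n|² = 121, n·S − (-34) = 121, so t = 121/121 = 1.
Foot F = S − 1·n = (-22, -4, 21); the reflection is 2F − S = (-28, -11, 15).

(-28, -11, 15)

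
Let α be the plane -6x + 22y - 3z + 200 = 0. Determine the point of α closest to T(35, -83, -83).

n = (-6, 22, -3), |n|² = 529, and n·T − (-200) = -1587.
t = -1587/529 = -3, so the foot is T − t·n = (35, -83, -83) − (-3)·(-6, 22, -3) = (17, -17, -92).

(17, -17, -92)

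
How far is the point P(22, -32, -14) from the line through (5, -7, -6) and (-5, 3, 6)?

A direction vector is d = (-10, 10, 12).
AP = (17, -25, -8); AP·d = -516, |AP|² = 978, |d|² = 344.
distance² = |AP|² − (AP·d)²/|d|² = 978 − 266256/344 = 204, so the distance is 2√51.

2√51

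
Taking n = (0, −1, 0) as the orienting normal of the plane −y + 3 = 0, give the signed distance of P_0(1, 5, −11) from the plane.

n·P_0 − (-3) = -2.
|n| = 1, so the signed distance is -2/1 = -2.

-2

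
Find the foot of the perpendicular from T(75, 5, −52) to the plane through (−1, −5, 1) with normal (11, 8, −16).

(31, -27, 12)

The perpendicular from T has direction n = (11, 8, −16): r = (75, 5, −52) + μ(11, 8, −16).
Substitute into the plane: n·(T + μn) = -67 gives 1697 + 441μ = -67, so μ = -4.
Foot = (75, 5, −52) + (-4)·(11, 8, −16) = (31, −27, 12).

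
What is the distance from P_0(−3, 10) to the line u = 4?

d = |1·(-3) + 0·10 − 4| / √(1 + 0) = |-7|/1 = 7.

7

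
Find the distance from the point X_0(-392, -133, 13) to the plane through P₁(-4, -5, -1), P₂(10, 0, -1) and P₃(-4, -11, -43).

P₁P₂ = (14, 5, 0) and P₁P₃ = (0, -6, -42), so a normal is n = P₁P₂ × P₁P₃ = (-210, 588, -84).
Then n·(-392, -133, 13) - (-2016) = 5040.
|n| = √(44100 + 345744 + 7056) = 630, so the distance is |5040|/630 = 8.

8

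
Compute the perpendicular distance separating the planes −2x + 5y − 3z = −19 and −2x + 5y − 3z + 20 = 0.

1/√38

With common normal n = (−2, 5, −3) (|n| = √38), the distance is |(-19) − (-20)|/|n| = 1/√38.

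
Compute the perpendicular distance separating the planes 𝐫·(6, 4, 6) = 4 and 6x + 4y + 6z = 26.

√22/2

Both planes have normal n = (6, 4, 6), |n| = 2√22. Any point on the first plane is at distance |26 − 4|/|n| = 22/(2√22) = 11/√22 from the second.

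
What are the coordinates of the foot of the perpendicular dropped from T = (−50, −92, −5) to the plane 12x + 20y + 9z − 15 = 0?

(-2, -12, 31)

The perpendicular from T has direction n = (12, 20, 9): r = (−50, −92, −5) + μ(12, 20, 9).
Substitute into the plane: n·(T + μn) = 15 gives -2485 + 625μ = 15, so μ = 4.
Foot = (−50, −92, −5) + 4·(12, 20, 9) = (−2, −12, 31).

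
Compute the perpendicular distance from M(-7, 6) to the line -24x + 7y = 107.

The normal to the line is n = (-24, 7) with |n| = 25.
|n·M − 107| = |210 − 107| = 103, so the distance is 103/25.

103/25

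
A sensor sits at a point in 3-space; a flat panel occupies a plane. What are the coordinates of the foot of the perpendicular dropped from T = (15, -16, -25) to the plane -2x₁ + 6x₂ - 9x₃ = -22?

The perpendicular from T has direction n = (-2, 6, -9): r = (15, -16, -25) + t(-2, 6, -9).
Substitute into the plane: n·(T + tn) = -22 gives 99 + 121t = -22, so t = -1.
Foot = (15, -16, -25) + (-1)·(-2, 6, -9) = (17, -22, -16).

(17, -22, -16)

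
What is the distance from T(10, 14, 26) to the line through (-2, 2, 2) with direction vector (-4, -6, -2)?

Direction vector d = (-4, -6, -2).
AP = (12, 12, 24), and AP × d = (120, -72, -24).
|AP × d|² = 20160 and |d|² = 56, so the distance is √(20160/56) = √360 = 6√10.

6√10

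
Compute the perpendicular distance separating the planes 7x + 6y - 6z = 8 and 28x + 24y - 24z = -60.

Divide the second equation by 4 to match normals: 7x + 6y - 6z = -15.
Both planes have normal n = (7, 6, -6), |n| = 11. Any point on the first plane is at distance |(-15) − 8|/|n| = 23/11 from the second.

23/11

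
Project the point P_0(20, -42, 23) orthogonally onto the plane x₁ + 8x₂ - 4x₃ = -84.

n = (1, 8, -4), |n|² = 81, and n·P_0 − (-84) = -324.
t = -324/81 = -4, so the foot is P_0 − t·n = (20, -42, 23) − (-4)·(1, 8, -4) = (24, -10, 7).

(24, -10, 7)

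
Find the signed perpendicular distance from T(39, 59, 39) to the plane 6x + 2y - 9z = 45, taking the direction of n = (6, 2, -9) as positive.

-4

n·T − 45 = -44.
|n| = 11, so the signed distance is -44/11 = -4.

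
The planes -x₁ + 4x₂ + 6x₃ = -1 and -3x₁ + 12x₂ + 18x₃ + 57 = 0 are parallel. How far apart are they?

18/√53

Divide the second equation by 3 to match normals: -x₁ + 4x₂ + 6x₃ = -19.
Both planes have normal n = (-1, 4, 6), |n| = √53. Any point on the first plane is at distance |(-19) − (-1)|/|n| = 18/√53 = 18√53/53 from the second.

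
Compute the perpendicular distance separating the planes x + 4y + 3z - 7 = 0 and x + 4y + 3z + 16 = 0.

Both planes have normal n = (1, 4, 3), |n| = √26. Any point on the first plane is at distance |(-16) − 7|/|n| = 23/√26 = 23√26/26 from the second.

23√26/26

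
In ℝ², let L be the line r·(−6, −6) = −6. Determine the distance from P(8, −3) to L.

2√2

The normal to the line is n = (−6, −6) with |n| = 6√2.
|n·P − (-6)| = |-30 − (-6)| = 24, so the distance is 24/(6√2) = 2√2.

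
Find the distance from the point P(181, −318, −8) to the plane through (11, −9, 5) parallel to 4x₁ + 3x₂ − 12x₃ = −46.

7

Parallel planes share the normal n = (4, 3, −12); since (11, −9, 5) lies on the plane, its equation is 4x₁ + 3x₂ − 12x₃ = -43.
n = (4, 3, −12); n·P − (-43) = -91; |n| = 13; distance = 91/13 = 7.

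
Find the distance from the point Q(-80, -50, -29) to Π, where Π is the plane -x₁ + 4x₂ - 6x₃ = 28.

26√53/53

n = (-1, 4, -6); n·P − 28 = 26; |n| = √53; distance = 26/√53.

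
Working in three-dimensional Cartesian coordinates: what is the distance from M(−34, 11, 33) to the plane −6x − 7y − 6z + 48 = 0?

23/11

Normal vector n = (−6, −7, −6), and n·(−34, 11, 33) − (−48) = −23.
|n| = √(36 + 49 + 36) = 11, so the distance is |-23|/11 = 23/11.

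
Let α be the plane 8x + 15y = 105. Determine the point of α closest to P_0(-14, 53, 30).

The perpendicular from P_0 has direction n = (8, 15, 0): r = (-14, 53, 30) + λ(8, 15, 0).
Substitute into the plane: n·(P_0 + λn) = 105 gives 683 + 289λ = 105, so λ = -2.
Foot = (-14, 53, 30) + (-2)·(8, 15, 0) = (-30, 23, 30).

(-30, 23, 30)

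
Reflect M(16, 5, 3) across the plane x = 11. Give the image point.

With n = (1, 0, 0), the signed offset is (n·M − 11)/|n|² = 5/1 = 5.
M' = M − 2t·n = (16, 5, 3) − 10·(1, 0, 0) = (6, 5, 3).

(6, 5, 3)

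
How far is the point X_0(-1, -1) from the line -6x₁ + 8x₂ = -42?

d = |(-6)·(-1) + 8·(-1) − (-42)| / √(36 + 64) = |40|/10 = 4.

4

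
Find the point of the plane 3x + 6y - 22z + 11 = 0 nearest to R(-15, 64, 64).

(-9, 76, 20)

The perpendicular from R has direction n = (3, 6, -22): r = (-15, 64, 64) + μ(3, 6, -22).
Substitute into the plane: n·(R + μn) = -11 gives -1069 + 529μ = -11, so μ = 2.
Foot = (-15, 64, 64) + 2·(3, 6, -22) = (-9, 76, 20).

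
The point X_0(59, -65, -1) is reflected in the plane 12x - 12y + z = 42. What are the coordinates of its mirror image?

(-61, 55, -11)

With n = (12, -12, 1), the signed offset is (n·X_0 − 42)/|n|² = 1445/289 = 5.
X_0' = X_0 − 2t·n = (59, -65, -1) − 10·(12, -12, 1) = (-61, 55, -11).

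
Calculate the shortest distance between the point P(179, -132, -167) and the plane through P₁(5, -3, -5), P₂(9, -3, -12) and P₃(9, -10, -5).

6

P₁P₂ = (4, 0, -7) and P₁P₃ = (4, -7, 0), so a normal is n = P₁P₂ × P₁P₃ = (-49, -28, -28).
Then n·(179, -132, -167) - (-21) = -378.
|n| = √(2401 + 784 + 784) = 63, so the distance is |-378|/63 = 6.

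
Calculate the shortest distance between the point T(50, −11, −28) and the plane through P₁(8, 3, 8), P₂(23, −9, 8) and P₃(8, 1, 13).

P₁P₂ = (15, −12, 0) and P₁P₃ = (0, −2, 5), so a normal is n = P₁P₂ × P₁P₃ = (−60, −75, −30).
d = |(-60)·50 + (-75)·(-11) + (-30)·(-28) − (-945)| / √(3600 + 5625 + 900) = |-390| / (45√5) = 26/(3√5).

26√5/15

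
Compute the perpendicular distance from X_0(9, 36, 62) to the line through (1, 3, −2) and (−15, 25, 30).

16√5

A direction vector is d = (−16, 22, 32).
AP = (8, 33, 64), and AP × d = (−352, −1280, 704).
|AP × d|² = 2257920 and |d|² = 1764, so the distance is √(2257920/1764) = √1280 = 16√5.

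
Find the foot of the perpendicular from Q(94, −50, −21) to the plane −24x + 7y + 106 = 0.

The perpendicular from Q has direction n = (−24, 7, 0): r = (94, −50, −21) + λ(−24, 7, 0).
Substitute into the plane: n·(Q + λn) = -106 gives -2606 + 625λ = -106, so λ = 4.
Foot = (94, −50, −21) + 4·(−24, 7, 0) = (−2, −22, −21).

(-2, -22, -21)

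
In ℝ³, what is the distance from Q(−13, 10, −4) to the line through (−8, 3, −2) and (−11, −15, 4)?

√37

A direction vector is d = (−3, −18, 6).
AP = (−5, 7, −2); AP·d = -123, |AP|² = 78, |d|² = 369.
distance² = |AP|² − (AP·d)²/|d|² = 78 − 15129/369 = 37, so the distance is √37.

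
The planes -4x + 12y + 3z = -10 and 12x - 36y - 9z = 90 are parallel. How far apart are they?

20/13

Divide the second equation by -3 to match normals: -4x + 12y + 3z = -30.
With common normal n = (-4, 12, 3) (|n| = 13), the distance is |(-10) − (-30)|/|n| = 20/13.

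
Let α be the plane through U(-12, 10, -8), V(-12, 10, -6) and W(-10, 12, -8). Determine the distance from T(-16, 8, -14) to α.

√2

UV = (0, 0, 2) and UW = (2, 2, 0), so a normal is n = UV × UW = (-4, 4, 0).
d = |(-4)·(-16) + 4·8 − 88| / √(16 + 16 + 0) = |8| / (4√2) = √2.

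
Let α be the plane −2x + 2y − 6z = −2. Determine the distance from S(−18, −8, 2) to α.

5√11/11

d = |(-2)·(-18) + 2·(-8) + (-6)·2 − (-2)| / √(4 + 4 + 36) = |10| / (2√11) = 5/√11.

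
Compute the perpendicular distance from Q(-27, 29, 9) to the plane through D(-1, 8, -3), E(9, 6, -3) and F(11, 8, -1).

DE = (10, -2, 0) and DF = (12, 0, 2), so a normal is n = DE × DF = (-4, -20, 24).
d = |(-4)·(-27) + (-20)·29 + 24·9 − (-228)| / √(16 + 400 + 576) = |-28| / (4√62) = 7/√62.

7/√62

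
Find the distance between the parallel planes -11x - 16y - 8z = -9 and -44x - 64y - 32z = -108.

Divide the second equation by 4 to match normals: -11x - 16y - 8z = -27.
With common normal n = (-11, -16, -8) (|n| = 21), the distance is |(-9) − (-27)|/|n| = 18/21 = 6/7.

6/7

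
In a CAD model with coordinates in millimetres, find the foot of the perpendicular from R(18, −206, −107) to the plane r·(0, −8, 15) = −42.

n = (0, −8, 15), |n|² = 289, and n·R − (-42) = 85.
t = 85/289 = 5/17, so the foot is R − t·n = (18, −206, −107) − (5/17)·(0, −8, 15) = (18, −3462/17, −1894/17).

(18, -3462/17, -1894/17)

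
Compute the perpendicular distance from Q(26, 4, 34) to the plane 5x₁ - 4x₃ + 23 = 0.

Normal vector n = (5, 0, -4), and n·(26, 4, 34) - (-23) = 17.
|n| = √(25 + 0 + 16) = √41, so the distance is |17|/√41 = 17√41/41.

17√41/41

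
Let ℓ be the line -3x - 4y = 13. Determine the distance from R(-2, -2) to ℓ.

1/5

d = |(-3)·(-2) + (-4)·(-2) − 13| / √(9 + 16) = |1|/5 = 1/5.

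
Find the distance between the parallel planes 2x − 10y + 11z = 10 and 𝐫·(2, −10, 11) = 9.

With common normal n = (2, −10, 11) (|n| = 15), the distance is |10 − 9|/|n| = 1/15.

1/15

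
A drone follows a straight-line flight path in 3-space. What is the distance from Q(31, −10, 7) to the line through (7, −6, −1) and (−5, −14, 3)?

12√3

A direction vector is d = (−12, −8, 4).
AP = (24, −4, 8), and AP × d = (48, −192, −240).
|AP × d|² = 96768 and |d|² = 224, so the distance is √(96768/224) = √432 = 12√3.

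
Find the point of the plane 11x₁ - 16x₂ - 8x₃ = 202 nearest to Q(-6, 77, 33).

The perpendicular from Q has direction n = (11, -16, -8): r = (-6, 77, 33) + λ(11, -16, -8).
Substitute into the plane: n·(Q + λn) = 202 gives -1562 + 441λ = 202, so λ = 4.
Foot = (-6, 77, 33) + 4·(11, -16, -8) = (38, 13, 1).

(38, 13, 1)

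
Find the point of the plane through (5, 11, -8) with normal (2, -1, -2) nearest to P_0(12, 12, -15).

The perpendicular from P_0 has direction n = (2, -1, -2): r = (12, 12, -15) + λ(2, -1, -2).
Substitute into the plane: n·(P_0 + λn) = 15 gives 42 + 9λ = 15, so λ = -3.
Foot = (12, 12, -15) + (-3)·(2, -1, -2) = (6, 15, -9).

(6, 15, -9)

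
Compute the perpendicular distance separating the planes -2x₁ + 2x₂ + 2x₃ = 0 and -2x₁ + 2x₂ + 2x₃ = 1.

√3/6

With common normal n = (-2, 2, 2) (|n| = 2√3), the distance is |0 − 1|/|n| = 1/(2√3).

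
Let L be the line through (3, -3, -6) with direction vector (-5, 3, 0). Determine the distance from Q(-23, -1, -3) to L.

√145

Direction vector d = (-5, 3, 0).
AP = (-26, 2, 3), and AP × d = (-9, -15, -68).
|AP × d|² = 4930 and |d|² = 34, so the distance is √(4930/34) = √145.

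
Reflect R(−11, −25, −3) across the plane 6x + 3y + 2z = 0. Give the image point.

(25, -7, 9)

With n = (6, 3, 2), the signed offset is (n·R − 0)/|n|² = -147/49 = -3.
R' = R − 2t·n = (−11, −25, −3) − (-6)·(6, 3, 2) = (25, −7, 9).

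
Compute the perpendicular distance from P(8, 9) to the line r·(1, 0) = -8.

d = |1·8 + 0·9 − (-8)| / √(1 + 0) = |16|/1 = 16.

16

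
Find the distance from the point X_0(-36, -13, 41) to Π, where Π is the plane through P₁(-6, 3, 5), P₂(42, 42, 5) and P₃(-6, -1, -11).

10/21

P₁P₂ = (48, 39, 0) and P₁P₃ = (0, -4, -16), so a normal is n = P₁P₂ × P₁P₃ = (-624, 768, -192).
Then n·(-36, -13, 41) - 5088 = -480.
|n| = √(389376 + 589824 + 36864) = 1008, so the distance is |-480|/1008 = 10/21.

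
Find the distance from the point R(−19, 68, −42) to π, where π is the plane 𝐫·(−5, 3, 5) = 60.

Normal vector n = (−5, 3, 5), and n·(−19, 68, −42) − 60 = 29.
|n| = √(25 + 9 + 25) = √59, so the distance is |29|/√59 = 29√59/59.

29/√59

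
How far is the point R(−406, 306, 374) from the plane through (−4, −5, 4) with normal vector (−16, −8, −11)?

The plane has equation n·(r − (−4, −5, 4)) = 0, i.e. n·r = 60.
n = (−16, −8, −11); n·P − 60 = -126; |n| = 21; distance = 126/21 = 6.

6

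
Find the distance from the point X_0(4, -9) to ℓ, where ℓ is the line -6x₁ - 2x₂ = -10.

d = |(-6)·4 + (-2)·(-9) − (-10)| / √(36 + 4) = |4|/(2√10) = 2/√10.

2/√10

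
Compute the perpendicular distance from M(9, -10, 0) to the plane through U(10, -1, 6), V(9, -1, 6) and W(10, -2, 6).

UV = (-1, 0, 0) and UW = (0, -1, 0), so a normal is n = UV × UW = (0, 0, 1).
d = |1·0 − 6| / √(0 + 0 + 1) = |-6| / 1 = 6.

6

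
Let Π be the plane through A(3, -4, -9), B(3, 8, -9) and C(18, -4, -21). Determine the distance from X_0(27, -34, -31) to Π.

AB = (0, 12, 0) and AC = (15, 0, -12), so a normal is n = AB × AC = (-144, 0, -180).
d = |(-144)·27 + (-180)·(-31) − 1188| / √(20736 + 0 + 32400) = |504| / (36√41) = 14√41/41.

14√41/41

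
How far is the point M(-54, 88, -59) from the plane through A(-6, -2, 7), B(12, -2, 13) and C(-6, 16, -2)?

30/7

AB = (18, 0, 6) and AC = (0, 18, -9), so a normal is n = AB × AC = (-108, 162, 324).
d = |(-108)·(-54) + 162·88 + 324·(-59) − 2592| / √(11664 + 26244 + 104976) = |-1620| / 378 = 30/7.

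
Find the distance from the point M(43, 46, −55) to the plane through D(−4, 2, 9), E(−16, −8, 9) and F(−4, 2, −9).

29/√61

DE = (−12, −10, 0) and DF = (0, 0, −18), so a normal is n = DE × DF = (180, −216, 0).
d = |180·43 + (-216)·46 − (-1152)| / √(32400 + 46656 + 0) = |-1044| / (36√61) = 29√61/61.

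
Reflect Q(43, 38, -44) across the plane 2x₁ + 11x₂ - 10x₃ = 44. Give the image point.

n = (2, 11, -10), |n|² = 225, n·Q − 44 = 900, so t = 900/225 = 4.
Foot F = Q − 4·n = (35, -6, -4); the reflection is 2F − Q = (27, -50, 36).

(27, -50, 36)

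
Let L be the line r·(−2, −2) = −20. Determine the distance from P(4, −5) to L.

The normal to the line is n = (−2, −2) with |n| = 2√2.
|n·P − (-20)| = |2 − (-20)| = 22, so the distance is 22/(2√2) = 11/√2.

11/√2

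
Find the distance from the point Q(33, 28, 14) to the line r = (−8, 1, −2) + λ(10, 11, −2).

Direction vector d = (10, 11, −2).
AP = (41, 27, 16), and AP × d = (−230, 242, 181).
|AP × d|² = 144225 and |d|² = 225, so the distance is √(144225/225) = √641.

√641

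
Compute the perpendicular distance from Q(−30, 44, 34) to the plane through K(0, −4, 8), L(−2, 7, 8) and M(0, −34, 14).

26/15

KL = (−2, 11, 0) and KM = (0, −30, 6), so a normal is n = KL × KM = (66, 12, 60).
n = (66, 12, 60); n·P − 432 = 156; |n| = 90; distance = 156/90 = 26/15.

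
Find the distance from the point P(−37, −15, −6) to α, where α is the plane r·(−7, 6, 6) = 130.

d = |(-7)·(-37) + 6·(-15) + 6·(-6) − 130| / √(49 + 36 + 36) = |3| / 11 = 3/11.

3/11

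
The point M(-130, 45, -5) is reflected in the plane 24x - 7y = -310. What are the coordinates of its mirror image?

(110, -25, -5)

With n = (24, -7, 0), the signed offset is (n·M − (-310))/|n|² = -3125/625 = -5.
M' = M − 2t·n = (-130, 45, -5) − (-10)·(24, -7, 0) = (110, -25, -5).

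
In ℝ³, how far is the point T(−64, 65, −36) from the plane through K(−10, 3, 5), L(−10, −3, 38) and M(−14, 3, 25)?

4

KL = (0, −6, 33) and KM = (−4, 0, 20), so a normal is n = KL × KM = (−120, −132, −24).
Then n·(−64, 65, −36) − 684 = −720.
|n| = √(14400 + 17424 + 576) = 180, so the distance is |-720|/180 = 4.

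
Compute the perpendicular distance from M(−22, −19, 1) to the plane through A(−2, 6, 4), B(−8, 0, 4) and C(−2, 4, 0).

AB = (−6, −6, 0) and AC = (0, −2, −4), so a normal is n = AB × AC = (24, −24, 12).
Then n·(−22, −19, 1) − (−144) = 84.
|n| = √(576 + 576 + 144) = 36, so the distance is |84|/36 = 7/3.

7/3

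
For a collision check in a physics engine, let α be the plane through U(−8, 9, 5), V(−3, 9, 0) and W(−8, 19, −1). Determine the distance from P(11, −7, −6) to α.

UV = (5, 0, −5) and UW = (0, 10, −6), so a normal is n = UV × UW = (50, 30, 50).
Then n·(11, −7, −6) − 120 = −80.
|n| = √(2500 + 900 + 2500) = 10√59, so the distance is |-80|/(10√59) = 8/√59.

8/√59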